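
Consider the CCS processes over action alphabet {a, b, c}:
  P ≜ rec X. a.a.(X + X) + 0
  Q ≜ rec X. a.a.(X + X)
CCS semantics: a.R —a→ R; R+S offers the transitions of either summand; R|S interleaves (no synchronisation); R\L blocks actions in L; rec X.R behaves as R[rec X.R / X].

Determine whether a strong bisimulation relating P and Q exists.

P ~ Q

P's transition system — 3 states:
  p0 = rec X. a.a.(X + X) + 0 ⊢ —a→ p1
  p1 = a.((rec X. a.a.(X + X) + 0) + (rec X. a.a.(X + X) + 0)) ⊢ —a→ p2
  p2 = (rec X. a.a.(X + X) + 0) + (rec X. a.a.(X + X) + 0) ⊢ —a→ p1
Q's transition system — 3 states:
  q0 = rec X. a.a.(X + X) ⊢ —a→ q1
  q1 = a.((rec X. a.a.(X + X)) + (rec X. a.a.(X + X))) ⊢ —a→ q2
  q2 = (rec X. a.a.(X + X)) + (rec X. a.a.(X + X)) ⊢ —a→ q1
Bisimilarity quotient blocks:
  B0 = {p0, p1, p2, q0, q1, q2}
p0 ∈ B0, q0 ∈ B0 → same block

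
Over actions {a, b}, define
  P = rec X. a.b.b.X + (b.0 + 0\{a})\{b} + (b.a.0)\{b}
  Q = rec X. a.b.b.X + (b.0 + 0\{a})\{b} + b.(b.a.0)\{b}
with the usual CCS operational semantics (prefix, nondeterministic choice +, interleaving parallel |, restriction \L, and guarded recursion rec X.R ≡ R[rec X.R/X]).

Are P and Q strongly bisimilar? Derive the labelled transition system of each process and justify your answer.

NO

LTS(P): 3 reachable states
  s0 = rec X. a.b.b.X + (b.0 + 0\{a})\{b} + (b.a.0)\{b} | =a=> s1
  s1 = b.b.(rec X. a.b.b.X + (b.0 + 0\{a})\{b} + (b.a.0)\{b}) | =b=> s2
  s2 = b.(rec X. a.b.b.X + (b.0 + 0\{a})\{b} + (b.a.0)\{b}) | =b=> s0
LTS(Q): 4 reachable states
  t0 = rec X. a.b.b.X + (b.0 + 0\{a})\{b} + b.(b.a.0)\{b} | =a=> t1, =b=> t2
  t1 = b.b.(rec X. a.b.b.X + (b.0 + 0\{a})\{b} + b.(b.a.0)\{b}) | =b=> t3
  t2 = (b.a.0)\{b} | (no moves)
  t3 = b.(rec X. a.b.b.X + (b.0 + 0\{a})\{b} + b.(b.a.0)\{b}) | =b=> t0
Partition-refinement fixed point:
  B0 = {s0}
  B1 = {s1}
  B2 = {s2}
  B3 = {t0}
  B4 = {t1}
  B5 = {t3}
  B6 = {t2}
s0 ∈ B0, t0 ∈ B3 → different blocks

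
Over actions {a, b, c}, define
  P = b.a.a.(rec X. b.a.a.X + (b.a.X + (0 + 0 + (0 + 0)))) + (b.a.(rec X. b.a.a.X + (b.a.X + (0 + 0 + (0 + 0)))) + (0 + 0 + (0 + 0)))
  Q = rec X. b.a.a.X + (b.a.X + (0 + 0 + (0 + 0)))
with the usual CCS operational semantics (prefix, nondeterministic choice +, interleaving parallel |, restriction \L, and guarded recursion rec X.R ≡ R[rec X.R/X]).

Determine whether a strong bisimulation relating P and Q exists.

bisimilar

Reachable graph of P (4 states):
  m0 = b.a.a.(rec X. b.a.a.X + (b.a.X + (0 + 0 + (0 + 0)))) + (b.a.(rec X. b.a.a.X + (b.a.X + (0 + 0 + (0 + 0)))) + (0 + 0 + (0 + 0))) has moves =b=> m1, =b=> m2
  m1 = a.(rec X. b.a.a.X + (b.a.X + (0 + 0 + (0 + 0)))) has moves =a=> m3
  m2 = a.a.(rec X. b.a.a.X + (b.a.X + (0 + 0 + (0 + 0)))) has moves =a=> m1
  m3 = rec X. b.a.a.X + (b.a.X + (0 + 0 + (0 + 0))) has moves =b=> m1, =b=> m2
Reachable graph of Q (3 states):
  n0 = rec X. b.a.a.X + (b.a.X + (0 + 0 + (0 + 0))) has moves =b=> n1, =b=> n2
  n1 = a.(rec X. b.a.a.X + (b.a.X + (0 + 0 + (0 + 0)))) has moves =a=> n0
  n2 = a.a.(rec X. b.a.a.X + (b.a.X + (0 + 0 + (0 + 0)))) has moves =a=> n1
Bisimilarity quotient blocks:
  B0 = {m0, m3, n0}
  B1 = {m2, n2}
  B2 = {m1, n1}
m0 ∈ B0, n0 ∈ B0 → same block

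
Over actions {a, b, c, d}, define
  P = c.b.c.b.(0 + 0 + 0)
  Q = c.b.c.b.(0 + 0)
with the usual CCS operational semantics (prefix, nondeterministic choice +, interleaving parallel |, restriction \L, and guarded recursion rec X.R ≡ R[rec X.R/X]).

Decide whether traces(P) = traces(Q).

YES

Reachable graph of P (5 states):
  m0 = c.b.c.b.(0 + 0 + 0) :: -c-> m1
  m1 = b.c.b.(0 + 0 + 0) :: -b-> m2
  m2 = c.b.(0 + 0 + 0) :: -c-> m3
  m3 = b.(0 + 0 + 0) :: -b-> m4
  m4 = 0 + 0 + 0 :: deadlocked
Reachable graph of Q (5 states):
  n0 = c.b.c.b.(0 + 0) :: -c-> n1
  n1 = b.c.b.(0 + 0) :: -b-> n2
  n2 = c.b.(0 + 0) :: -c-> n3
  n3 = b.(0 + 0) :: -b-> n4
  n4 = 0 + 0 :: deadlocked
Partition-refinement fixed point:
  B0 = {m0, n0}
  B1 = {m1, n1}
  B2 = {m2, n2}
  B3 = {m3, n3}
  B4 = {m4, n4}
m0 ∈ B0, n0 ∈ B0 → same block
Bisimilar ⇒ trace-equivalent.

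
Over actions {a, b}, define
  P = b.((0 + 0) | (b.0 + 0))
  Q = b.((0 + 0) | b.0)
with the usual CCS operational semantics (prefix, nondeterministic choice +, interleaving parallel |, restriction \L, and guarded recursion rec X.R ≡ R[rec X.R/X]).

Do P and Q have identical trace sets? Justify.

LTS(P): 3 reachable states
  p0 = b.((0 + 0) | (b.0 + 0)) → --b--▸ p1
  p1 = (0 + 0) | (b.0 + 0) → --b--▸ p2
  p2 = (0 + 0) | 0 → deadlocked
LTS(Q): 3 reachable states
  q0 = b.((0 + 0) | b.0) → --b--▸ q1
  q1 = (0 + 0) | b.0 → --b--▸ q2
  q2 = (0 + 0) | 0 → deadlocked
Bisimilarity quotient blocks:
  B0 = {p0, q0}
  B1 = {p1, q1}
  B2 = {p2, q2}
p0 ∈ B0, q0 ∈ B0 → same block
Bisimilar ⇒ trace-equivalent.

trace-equivalent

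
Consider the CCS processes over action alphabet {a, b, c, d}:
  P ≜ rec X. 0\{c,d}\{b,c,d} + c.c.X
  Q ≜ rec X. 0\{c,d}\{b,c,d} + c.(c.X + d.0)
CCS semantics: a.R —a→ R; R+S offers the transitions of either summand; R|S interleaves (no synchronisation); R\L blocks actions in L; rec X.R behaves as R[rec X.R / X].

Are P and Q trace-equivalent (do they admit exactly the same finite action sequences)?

NO — witness ⟨cd⟩

P's transition system — 2 states:
  m0 = rec X. 0\{c,d}\{b,c,d} + c.c.X | =c=> m1
  m1 = c.(rec X. 0\{c,d}\{b,c,d} + c.c.X) | =c=> m0
Q's transition system — 3 states:
  n0 = rec X. 0\{c,d}\{b,c,d} + c.(c.X + d.0) | =c=> n1
  n1 = c.(rec X. 0\{c,d}\{b,c,d} + c.(c.X + d.0)) + d.0 | =c=> n0, =d=> n2
  n2 = 0 | ∅
Run σ = ⟨cd⟩ on Q: start {n0}
  step 1 (c): {n1}
  step 2 (d): {n2}
  ✓ Q
Run σ = ⟨cd⟩ on P: start {m0}
  step 1 (c): {m1}
  step 2 (d): no successor for P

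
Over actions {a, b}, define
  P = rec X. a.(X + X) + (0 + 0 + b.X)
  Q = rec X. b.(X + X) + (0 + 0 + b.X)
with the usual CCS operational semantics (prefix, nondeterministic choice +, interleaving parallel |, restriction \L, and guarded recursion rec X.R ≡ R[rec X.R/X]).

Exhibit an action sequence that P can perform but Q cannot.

Reachable graph of P (2 states):
  u0 = rec X. a.(X + X) + (0 + 0 + b.X) | --a--▸ u1, --b--▸ u0
  u1 = (rec X. a.(X + X) + (0 + 0 + b.X)) + (rec X. a.(X + X) + (0 + 0 + b.X)) | --a--▸ u1, --b--▸ u0
Reachable graph of Q (2 states):
  v0 = rec X. b.(X + X) + (0 + 0 + b.X) | --b--▸ v0, --b--▸ v1
  v1 = (rec X. b.(X + X) + (0 + 0 + b.X)) + (rec X. b.(X + X) + (0 + 0 + b.X)) | --b--▸ v0, --b--▸ v1
Run σ = ⟨a⟩ on P: start {u0}
  step 1 (a): {u1}
  P completes σ.
Run σ = ⟨a⟩ on Q: start {v0}
  step 1 (a): ∅ (Q stuck)

a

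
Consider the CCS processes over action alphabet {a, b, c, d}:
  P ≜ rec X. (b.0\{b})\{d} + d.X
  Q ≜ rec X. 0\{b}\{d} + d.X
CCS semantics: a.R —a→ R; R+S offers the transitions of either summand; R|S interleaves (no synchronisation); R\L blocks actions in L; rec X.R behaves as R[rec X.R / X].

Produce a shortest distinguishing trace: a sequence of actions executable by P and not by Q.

Reachable graph of P (2 states):
  s0 = rec X. (b.0\{b})\{d} + d.X | --b--▸ s1, --d--▸ s0
  s1 = 0\{b}\{d} | ·
Reachable graph of Q (1 states):
  t0 = rec X. 0\{b}\{d} + d.X | --d--▸ t0
Run σ = ⟨b⟩ on P: start {s0}
  after b @ step 1: {s1}
  ✓ P
Run σ = ⟨b⟩ on Q: start {t0}
  after b @ step 1: no successor for Q

b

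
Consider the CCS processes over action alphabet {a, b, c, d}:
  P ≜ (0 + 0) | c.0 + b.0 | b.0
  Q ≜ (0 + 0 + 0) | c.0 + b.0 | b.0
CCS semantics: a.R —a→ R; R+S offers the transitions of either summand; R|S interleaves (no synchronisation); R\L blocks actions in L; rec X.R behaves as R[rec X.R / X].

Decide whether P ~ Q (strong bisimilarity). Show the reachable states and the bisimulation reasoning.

bisimilar

P's transition system — 5 states:
  p0 = (0 + 0) | c.0 + b.0 | b.0 has moves =b=> p1, =b=> p2, =c=> p3
  p1 = 0 | b.0 has moves =b=> p4
  p2 = b.0 | 0 has moves =b=> p4
  p3 = (0 + 0) | 0 has moves (no moves)
  p4 = 0 | 0 has moves (no moves)
Q's transition system — 5 states:
  q0 = (0 + 0 + 0) | c.0 + b.0 | b.0 has moves =b=> q1, =b=> q2, =c=> q3
  q1 = 0 | b.0 has moves =b=> q4
  q2 = b.0 | 0 has moves =b=> q4
  q3 = (0 + 0 + 0) | 0 has moves (no moves)
  q4 = 0 | 0 has moves (no moves)
Coarsest stable partition (strong bisimilarity classes):
  B0 = {p0, q0}
  B1 = {p3, p4, q3, q4}
  B2 = {p1, p2, q1, q2}
p0 ∈ B0, q0 ∈ B0 → same block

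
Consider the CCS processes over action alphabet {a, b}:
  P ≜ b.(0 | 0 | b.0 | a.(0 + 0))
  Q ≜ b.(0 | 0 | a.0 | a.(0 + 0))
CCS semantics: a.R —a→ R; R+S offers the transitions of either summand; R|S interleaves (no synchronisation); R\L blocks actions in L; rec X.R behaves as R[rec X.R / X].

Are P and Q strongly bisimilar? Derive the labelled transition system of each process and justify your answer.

LTS(P): 5 reachable states
  m0 = b.(0 | 0 | b.0 | a.(0 + 0)) has moves ··b··> m1
  m1 = 0 | 0 | b.0 | a.(0 + 0) has moves ··a··> m2, ··b··> m3
  m2 = 0 | 0 | b.0 | (0 + 0) has moves ··b··> m4
  m3 = 0 | 0 | 0 | a.(0 + 0) has moves ··a··> m4
  m4 = 0 | 0 | 0 | (0 + 0) has moves ·
LTS(Q): 5 reachable states
  n0 = b.(0 | 0 | a.0 | a.(0 + 0)) has moves ··b··> n1
  n1 = 0 | 0 | a.0 | a.(0 + 0) has moves ··a··> n2, ··a··> n3
  n2 = 0 | 0 | 0 | a.(0 + 0) has moves ··a··> n4
  n3 = 0 | 0 | a.0 | (0 + 0) has moves ··a··> n4
  n4 = 0 | 0 | 0 | (0 + 0) has moves ·
Bisimilarity quotient blocks:
  B0 = {m0}
  B1 = {m1}
  B2 = {m3, n2, n3}
  B3 = {m4, n4}
  B4 = {m2}
  B5 = {n0}
  B6 = {n1}
m0 ∈ B0, n0 ∈ B5 → different blocks

P ≁ Q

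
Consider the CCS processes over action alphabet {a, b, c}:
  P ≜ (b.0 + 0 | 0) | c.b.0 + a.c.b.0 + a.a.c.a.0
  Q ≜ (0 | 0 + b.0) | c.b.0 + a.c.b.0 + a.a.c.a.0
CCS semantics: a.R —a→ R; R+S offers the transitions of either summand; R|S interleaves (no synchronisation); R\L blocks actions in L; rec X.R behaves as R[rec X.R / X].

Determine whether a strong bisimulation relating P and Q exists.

P's transition system — 12 states:
  s0 = (b.0 + 0 | 0) | c.b.0 + a.c.b.0 + a.a.c.a.0 → --a--▸ s1, --a--▸ s2, --b--▸ s3, --c--▸ s4
  s1 = a.c.a.0 → --a--▸ s5
  s2 = c.b.0 → --c--▸ s6
  s3 = 0 | c.b.0 → --c--▸ s7
  s4 = (b.0 + 0 | 0) | b.0 → --b--▸ s7, --b--▸ s8
  s5 = c.a.0 → --c--▸ s9
  s6 = b.0 → --b--▸ s10
  s7 = 0 | b.0 → --b--▸ s11
  s8 = (b.0 + 0 | 0) | 0 → --b--▸ s11
  s9 = a.0 → --a--▸ s10
  s10 = 0 → ∅
  s11 = 0 | 0 → ∅
Q's transition system — 12 states:
  t0 = (0 | 0 + b.0) | c.b.0 + a.c.b.0 + a.a.c.a.0 → --a--▸ t1, --a--▸ t2, --b--▸ t3, --c--▸ t4
  t1 = a.c.a.0 → --a--▸ t5
  t2 = c.b.0 → --c--▸ t6
  t3 = 0 | c.b.0 → --c--▸ t7
  t4 = (0 | 0 + b.0) | b.0 → --b--▸ t7, --b--▸ t8
  t5 = c.a.0 → --c--▸ t9
  t6 = b.0 → --b--▸ t10
  t7 = 0 | b.0 → --b--▸ t11
  t8 = (0 | 0 + b.0) | 0 → --b--▸ t11
  t9 = a.0 → --a--▸ t10
  t10 = 0 → ∅
  t11 = 0 | 0 → ∅
Bisimilarity quotient blocks:
  B0 = {s0, t0}
  B1 = {s1, t1}
  B2 = {s5, t5}
  B3 = {s9, t9}
  B4 = {s10, s11, t10, t11}
  B5 = {s2, s3, t2, t3}
  B6 = {s6, s7, s8, t6, t7, t8}
  B7 = {s4, t4}
s0 ∈ B0, t0 ∈ B0 → same block

P ~ Q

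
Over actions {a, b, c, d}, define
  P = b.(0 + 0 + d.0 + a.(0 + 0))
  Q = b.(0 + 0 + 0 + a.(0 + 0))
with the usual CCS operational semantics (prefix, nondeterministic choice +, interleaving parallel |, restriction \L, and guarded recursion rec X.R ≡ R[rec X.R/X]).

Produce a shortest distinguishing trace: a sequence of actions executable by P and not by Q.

bd

P's transition system — 4 states:
  p0 = b.(0 + 0 + d.0 + a.(0 + 0)) :: -b-> p1
  p1 = 0 + 0 + d.0 + a.(0 + 0) :: -a-> p2, -d-> p3
  p2 = 0 + 0 :: stopped
  p3 = 0 :: stopped
Q's transition system — 3 states:
  q0 = b.(0 + 0 + 0 + a.(0 + 0)) :: -b-> q1
  q1 = 0 + 0 + 0 + a.(0 + 0) :: -a-> q2
  q2 = 0 + 0 :: stopped
Executing bd from P (initial set {p0}):
  [1] b ⇒ {p1}
  [2] d ⇒ {p3}
  P completes σ.
Executing bd from Q (initial set {q0}):
  [1] b ⇒ {q1}
  [2] d ⇒ no successor for Q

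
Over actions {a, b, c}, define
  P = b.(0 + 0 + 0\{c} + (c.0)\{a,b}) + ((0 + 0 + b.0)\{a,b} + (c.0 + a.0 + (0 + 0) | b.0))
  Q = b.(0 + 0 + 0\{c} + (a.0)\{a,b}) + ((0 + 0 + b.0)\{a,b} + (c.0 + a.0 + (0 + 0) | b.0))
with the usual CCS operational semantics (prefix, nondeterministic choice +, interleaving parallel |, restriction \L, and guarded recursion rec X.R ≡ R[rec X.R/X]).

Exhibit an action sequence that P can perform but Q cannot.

bc

LTS(P): 5 reachable states
  m0 = b.(0 + 0 + 0\{c} + (c.0)\{a,b}) + ((0 + 0 + b.0)\{a,b} + (c.0 + a.0 + (0 + 0) | b.0)) ⊢ ··a··> m1, ··b··> m2, ··b··> m3, ··c··> m1
  m1 = 0 ⊢ deadlocked
  m2 = (0 + 0) | 0 ⊢ deadlocked
  m3 = 0 + 0 + 0\{c} + (c.0)\{a,b} ⊢ ··c··> m4
  m4 = 0\{a,b} ⊢ deadlocked
LTS(Q): 4 reachable states
  n0 = b.(0 + 0 + 0\{c} + (a.0)\{a,b}) + ((0 + 0 + b.0)\{a,b} + (c.0 + a.0 + (0 + 0) | b.0)) ⊢ ··a··> n1, ··b··> n2, ··b··> n3, ··c··> n1
  n1 = 0 ⊢ deadlocked
  n2 = (0 + 0) | 0 ⊢ deadlocked
  n3 = 0 + 0 + 0\{c} + (a.0)\{a,b} ⊢ deadlocked
Trace ⟨bc⟩ through P, begin at {m0}:
  step 1 (b): {m2, m3}
  step 2 (c): {m4}
  P completes σ.
Trace ⟨bc⟩ through Q, begin at {n0}:
  step 1 (b): {n2, n3}
  step 2 (c): ∅ (Q stuck)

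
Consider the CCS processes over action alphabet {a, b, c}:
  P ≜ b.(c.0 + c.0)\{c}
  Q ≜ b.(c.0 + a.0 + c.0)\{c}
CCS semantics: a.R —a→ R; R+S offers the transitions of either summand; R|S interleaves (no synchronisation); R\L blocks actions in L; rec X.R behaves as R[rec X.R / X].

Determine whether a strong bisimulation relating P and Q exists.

NO

Reachable graph of P (2 states):
  p0 = b.(c.0 + c.0)\{c} :: —b→ p1
  p1 = (c.0 + c.0)\{c} :: (no moves)
Reachable graph of Q (3 states):
  q0 = b.(c.0 + a.0 + c.0)\{c} :: —b→ q1
  q1 = (c.0 + a.0 + c.0)\{c} :: —a→ q2
  q2 = 0\{c} :: (no moves)
Coarsest stable partition (strong bisimilarity classes):
  B0 = {p0}
  B1 = {p1, q2}
  B2 = {q0}
  B3 = {q1}
p0 ∈ B0, q0 ∈ B2 → different blocks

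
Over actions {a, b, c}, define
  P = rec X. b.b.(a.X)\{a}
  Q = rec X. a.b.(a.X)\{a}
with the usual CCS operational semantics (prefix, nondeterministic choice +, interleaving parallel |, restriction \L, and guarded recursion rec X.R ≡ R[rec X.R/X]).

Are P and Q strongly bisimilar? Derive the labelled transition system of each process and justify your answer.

not bisimilar

Reachable graph of P (3 states):
  p0 = rec X. b.b.(a.X)\{a} :: -b-> p1
  p1 = b.(a.(rec X. b.b.(a.X)\{a}))\{a} :: -b-> p2
  p2 = (a.(rec X. b.b.(a.X)\{a}))\{a} :: deadlocked
Reachable graph of Q (3 states):
  q0 = rec X. a.b.(a.X)\{a} :: -a-> q1
  q1 = b.(a.(rec X. a.b.(a.X)\{a}))\{a} :: -b-> q2
  q2 = (a.(rec X. a.b.(a.X)\{a}))\{a} :: deadlocked
Bisimilarity quotient blocks:
  B0 = {p0}
  B1 = {p1, q1}
  B2 = {p2, q2}
  B3 = {q0}
p0 ∈ B0, q0 ∈ B3 → different blocks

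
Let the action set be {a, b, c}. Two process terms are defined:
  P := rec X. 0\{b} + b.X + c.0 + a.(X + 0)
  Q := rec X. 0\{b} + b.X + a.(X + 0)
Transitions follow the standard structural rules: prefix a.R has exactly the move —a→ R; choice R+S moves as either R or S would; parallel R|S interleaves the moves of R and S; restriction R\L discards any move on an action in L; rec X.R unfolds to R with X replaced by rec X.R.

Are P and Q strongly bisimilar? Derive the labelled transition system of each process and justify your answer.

LTS(P): 3 reachable states
  u0 = rec X. 0\{b} + b.X + c.0 + a.(X + 0) has moves --a--▸ u1, --b--▸ u0, --c--▸ u2
  u1 = (rec X. 0\{b} + b.X + c.0 + a.(X + 0)) + 0 has moves --a--▸ u1, --b--▸ u0, --c--▸ u2
  u2 = 0 has moves (no moves)
LTS(Q): 2 reachable states
  v0 = rec X. 0\{b} + b.X + a.(X + 0) has moves --a--▸ v1, --b--▸ v0
  v1 = (rec X. 0\{b} + b.X + a.(X + 0)) + 0 has moves --a--▸ v1, --b--▸ v0
Coarsest stable partition (strong bisimilarity classes):
  B0 = {u0, u1}
  B1 = {u2}
  B2 = {v0, v1}
u0 ∈ B0, v0 ∈ B2 → different blocks

NO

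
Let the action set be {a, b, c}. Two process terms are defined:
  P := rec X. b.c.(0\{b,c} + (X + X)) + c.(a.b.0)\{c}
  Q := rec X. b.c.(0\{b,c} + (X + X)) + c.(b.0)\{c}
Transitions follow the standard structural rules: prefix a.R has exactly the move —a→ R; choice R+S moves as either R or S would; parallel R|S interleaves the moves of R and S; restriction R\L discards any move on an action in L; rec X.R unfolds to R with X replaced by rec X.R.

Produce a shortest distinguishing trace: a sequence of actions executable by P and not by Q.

ca

Reachable graph of P (6 states):
  m0 = rec X. b.c.(0\{b,c} + (X + X)) + c.(a.b.0)\{c} | =b=> m1, =c=> m2
  m1 = c.(0\{b,c} + ((rec X. b.c.(0\{b,c} + (X + X)) + c.(a.b.0)\{c}) + (rec X. b.c.(0\{b,c} + (X + X)) + c.(a.b.0)\{c}))) | =c=> m3
  m2 = (a.b.0)\{c} | =a=> m4
  m3 = 0\{b,c} + ((rec X. b.c.(0\{b,c} + (X + X)) + c.(a.b.0)\{c}) + (rec X. b.c.(0\{b,c} + (X + X)) + c.(a.b.0)\{c})) | =b=> m1, =c=> m2
  m4 = (b.0)\{c} | =b=> m5
  m5 = 0\{c} | ·
Reachable graph of Q (5 states):
  n0 = rec X. b.c.(0\{b,c} + (X + X)) + c.(b.0)\{c} | =b=> n1, =c=> n2
  n1 = c.(0\{b,c} + ((rec X. b.c.(0\{b,c} + (X + X)) + c.(b.0)\{c}) + (rec X. b.c.(0\{b,c} + (X + X)) + c.(b.0)\{c}))) | =c=> n3
  n2 = (b.0)\{c} | =b=> n4
  n3 = 0\{b,c} + ((rec X. b.c.(0\{b,c} + (X + X)) + c.(b.0)\{c}) + (rec X. b.c.(0\{b,c} + (X + X)) + c.(b.0)\{c})) | =b=> n1, =c=> n2
  n4 = 0\{c} | ·
Trace ⟨ca⟩ through P, begin at {m0}:
  [1] c ⇒ {m2}
  [2] a ⇒ {m4}
  P completes σ.
Trace ⟨ca⟩ through Q, begin at {n0}:
  [1] c ⇒ {n2}
  [2] a ⇒ ∅ (Q stuck)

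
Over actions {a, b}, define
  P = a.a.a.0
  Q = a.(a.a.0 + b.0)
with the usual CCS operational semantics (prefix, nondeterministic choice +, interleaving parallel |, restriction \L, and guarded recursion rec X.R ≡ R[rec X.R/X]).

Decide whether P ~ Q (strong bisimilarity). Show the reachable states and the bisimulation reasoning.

P's transition system — 4 states:
  p0 = a.a.a.0 ⊢ —a→ p1
  p1 = a.a.0 ⊢ —a→ p2
  p2 = a.0 ⊢ —a→ p3
  p3 = 0 ⊢ ·
Q's transition system — 4 states:
  q0 = a.(a.a.0 + b.0) ⊢ —a→ q1
  q1 = a.a.0 + b.0 ⊢ —a→ q2, —b→ q3
  q2 = a.0 ⊢ —a→ q3
  q3 = 0 ⊢ ·
Bisimilarity quotient blocks:
  B0 = {p0}
  B1 = {p1}
  B2 = {p2, q2}
  B3 = {p3, q3}
  B4 = {q0}
  B5 = {q1}
p0 ∈ B0, q0 ∈ B4 → different blocks

not bisimilar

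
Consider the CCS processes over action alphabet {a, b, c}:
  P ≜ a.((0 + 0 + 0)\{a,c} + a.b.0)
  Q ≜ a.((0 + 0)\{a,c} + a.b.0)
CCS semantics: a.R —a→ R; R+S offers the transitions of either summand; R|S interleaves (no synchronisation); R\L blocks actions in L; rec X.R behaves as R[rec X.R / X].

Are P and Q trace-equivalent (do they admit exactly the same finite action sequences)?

LTS(P): 4 reachable states
  s0 = a.((0 + 0 + 0)\{a,c} + a.b.0) :: =a=> s1
  s1 = (0 + 0 + 0)\{a,c} + a.b.0 :: =a=> s2
  s2 = b.0 :: =b=> s3
  s3 = 0 :: (no moves)
LTS(Q): 4 reachable states
  t0 = a.((0 + 0)\{a,c} + a.b.0) :: =a=> t1
  t1 = (0 + 0)\{a,c} + a.b.0 :: =a=> t2
  t2 = b.0 :: =b=> t3
  t3 = 0 :: (no moves)
Coarsest stable partition (strong bisimilarity classes):
  B0 = {s0, t0}
  B1 = {s1, t1}
  B2 = {s2, t2}
  B3 = {s3, t3}
s0 ∈ B0, t0 ∈ B0 → same block
Bisimilar ⇒ trace-equivalent.

traces(P) = traces(Q)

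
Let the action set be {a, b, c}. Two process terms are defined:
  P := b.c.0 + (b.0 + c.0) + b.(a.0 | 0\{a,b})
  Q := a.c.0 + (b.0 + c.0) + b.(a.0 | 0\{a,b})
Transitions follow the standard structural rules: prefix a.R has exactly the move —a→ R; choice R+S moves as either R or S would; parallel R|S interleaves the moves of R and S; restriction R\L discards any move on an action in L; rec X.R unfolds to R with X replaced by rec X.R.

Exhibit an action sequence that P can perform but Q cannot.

LTS(P): 5 reachable states
  s0 = b.c.0 + (b.0 + c.0) + b.(a.0 | 0\{a,b}) | =b=> s1, =b=> s2, =b=> s3, =c=> s1
  s1 = 0 | ∅
  s2 = a.0 | 0\{a,b} | =a=> s4
  s3 = c.0 | =c=> s1
  s4 = 0 | 0\{a,b} | ∅
LTS(Q): 5 reachable states
  t0 = a.c.0 + (b.0 + c.0) + b.(a.0 | 0\{a,b}) | =a=> t1, =b=> t2, =b=> t3, =c=> t2
  t1 = c.0 | =c=> t2
  t2 = 0 | ∅
  t3 = a.0 | 0\{a,b} | =a=> t4
  t4 = 0 | 0\{a,b} | ∅
Executing bc from P (initial set {s0}):
  [1] b ⇒ {s1, s2, s3}
  [2] c ⇒ {s1}
  ✓ P
Executing bc from Q (initial set {t0}):
  [1] b ⇒ {t2, t3}
  [2] c ⇒ no successor for Q

bc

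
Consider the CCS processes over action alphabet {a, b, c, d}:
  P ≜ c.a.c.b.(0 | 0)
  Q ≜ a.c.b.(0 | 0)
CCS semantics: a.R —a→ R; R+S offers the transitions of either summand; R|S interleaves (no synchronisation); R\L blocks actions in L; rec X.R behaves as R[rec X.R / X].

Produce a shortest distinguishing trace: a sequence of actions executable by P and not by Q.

LTS(P): 5 reachable states
  p0 = c.a.c.b.(0 | 0) has moves --c--▸ p1
  p1 = a.c.b.(0 | 0) has moves --a--▸ p2
  p2 = c.b.(0 | 0) has moves --c--▸ p3
  p3 = b.(0 | 0) has moves --b--▸ p4
  p4 = 0 | 0 has moves stopped
LTS(Q): 4 reachable states
  q0 = a.c.b.(0 | 0) has moves --a--▸ q1
  q1 = c.b.(0 | 0) has moves --c--▸ q2
  q2 = b.(0 | 0) has moves --b--▸ q3
  q3 = 0 | 0 has moves stopped
Run σ = ⟨c⟩ on P: start {p0}
  step 1 (c): {p1}
  — P admits the full trace.
Run σ = ⟨c⟩ on Q: start {q0}
  step 1 (c): ∅ (Q stuck)

c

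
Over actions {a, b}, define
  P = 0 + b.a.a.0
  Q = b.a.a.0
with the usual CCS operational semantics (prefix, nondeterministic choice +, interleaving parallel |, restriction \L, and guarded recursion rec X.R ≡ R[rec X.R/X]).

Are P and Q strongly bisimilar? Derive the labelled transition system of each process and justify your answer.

P ~ Q

Reachable graph of P (4 states):
  m0 = 0 + b.a.a.0 has moves --b--▸ m1
  m1 = a.a.0 has moves --a--▸ m2
  m2 = a.0 has moves --a--▸ m3
  m3 = 0 has moves ·
Reachable graph of Q (4 states):
  n0 = b.a.a.0 has moves --b--▸ n1
  n1 = a.a.0 has moves --a--▸ n2
  n2 = a.0 has moves --a--▸ n3
  n3 = 0 has moves ·
Bisimilarity quotient blocks:
  B0 = {m0, n0}
  B1 = {m1, n1}
  B2 = {m2, n2}
  B3 = {m3, n3}
m0 ∈ B0, n0 ∈ B0 → same block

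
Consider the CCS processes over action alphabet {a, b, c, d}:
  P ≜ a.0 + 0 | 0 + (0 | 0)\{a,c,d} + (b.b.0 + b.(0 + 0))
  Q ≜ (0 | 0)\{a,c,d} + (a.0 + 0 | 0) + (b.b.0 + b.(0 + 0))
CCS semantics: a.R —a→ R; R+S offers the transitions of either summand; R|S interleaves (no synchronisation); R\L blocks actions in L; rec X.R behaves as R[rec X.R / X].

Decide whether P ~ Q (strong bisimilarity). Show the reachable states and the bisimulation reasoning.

LTS(P): 4 reachable states
  u0 = a.0 + 0 | 0 + (0 | 0)\{a,c,d} + (b.b.0 + b.(0 + 0)) :: --a--▸ u1, --b--▸ u2, --b--▸ u3
  u1 = 0 :: ∅
  u2 = 0 + 0 :: ∅
  u3 = b.0 :: --b--▸ u1
LTS(Q): 4 reachable states
  v0 = (0 | 0)\{a,c,d} + (a.0 + 0 | 0) + (b.b.0 + b.(0 + 0)) :: --a--▸ v1, --b--▸ v2, --b--▸ v3
  v1 = 0 :: ∅
  v2 = 0 + 0 :: ∅
  v3 = b.0 :: --b--▸ v1
Coarsest stable partition (strong bisimilarity classes):
  B0 = {u0, v0}
  B1 = {u1, u2, v1, v2}
  B2 = {u3, v3}
u0 ∈ B0, v0 ∈ B0 → same block

YES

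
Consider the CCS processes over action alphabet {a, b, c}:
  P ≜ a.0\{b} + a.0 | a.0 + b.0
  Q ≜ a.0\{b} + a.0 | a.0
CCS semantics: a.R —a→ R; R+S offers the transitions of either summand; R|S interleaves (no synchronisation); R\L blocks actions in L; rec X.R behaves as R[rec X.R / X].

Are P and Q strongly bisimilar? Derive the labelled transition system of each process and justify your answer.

LTS(P): 6 reachable states
  u0 = a.0\{b} + a.0 | a.0 + b.0 :: —a→ u1, —a→ u2, —a→ u3, —b→ u4
  u1 = 0 | a.0 :: —a→ u5
  u2 = 0\{b} :: deadlocked
  u3 = a.0 | 0 :: —a→ u5
  u4 = 0 :: deadlocked
  u5 = 0 | 0 :: deadlocked
LTS(Q): 5 reachable states
  v0 = a.0\{b} + a.0 | a.0 :: —a→ v1, —a→ v2, —a→ v3
  v1 = 0 | a.0 :: —a→ v4
  v2 = 0\{b} :: deadlocked
  v3 = a.0 | 0 :: —a→ v4
  v4 = 0 | 0 :: deadlocked
Bisimilarity quotient blocks:
  B0 = {u0}
  B1 = {u2, u4, u5, v2, v4}
  B2 = {u1, u3, v1, v3}
  B3 = {v0}
u0 ∈ B0, v0 ∈ B3 → different blocks

not bisimilar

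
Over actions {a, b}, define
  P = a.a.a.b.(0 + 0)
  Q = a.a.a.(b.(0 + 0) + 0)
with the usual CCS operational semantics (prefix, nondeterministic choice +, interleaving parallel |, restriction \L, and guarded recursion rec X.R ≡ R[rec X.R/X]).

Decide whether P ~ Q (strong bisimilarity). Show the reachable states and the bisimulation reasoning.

P ~ Q

LTS(P): 5 reachable states
  m0 = a.a.a.b.(0 + 0) :: --a--▸ m1
  m1 = a.a.b.(0 + 0) :: --a--▸ m2
  m2 = a.b.(0 + 0) :: --a--▸ m3
  m3 = b.(0 + 0) :: --b--▸ m4
  m4 = 0 + 0 :: stopped
LTS(Q): 5 reachable states
  n0 = a.a.a.(b.(0 + 0) + 0) :: --a--▸ n1
  n1 = a.a.(b.(0 + 0) + 0) :: --a--▸ n2
  n2 = a.(b.(0 + 0) + 0) :: --a--▸ n3
  n3 = b.(0 + 0) + 0 :: --b--▸ n4
  n4 = 0 + 0 :: stopped
Partition-refinement fixed point:
  B0 = {m0, n0}
  B1 = {m1, n1}
  B2 = {m2, n2}
  B3 = {m3, n3}
  B4 = {m4, n4}
m0 ∈ B0, n0 ∈ B0 → same block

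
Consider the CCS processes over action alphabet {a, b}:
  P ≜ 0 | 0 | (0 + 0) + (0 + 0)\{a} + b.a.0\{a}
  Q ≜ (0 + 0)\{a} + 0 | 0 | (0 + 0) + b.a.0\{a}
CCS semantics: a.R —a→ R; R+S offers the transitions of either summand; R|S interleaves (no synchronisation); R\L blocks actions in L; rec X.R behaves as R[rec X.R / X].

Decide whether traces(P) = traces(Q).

P's transition system — 3 states:
  s0 = 0 | 0 | (0 + 0) + (0 + 0)\{a} + b.a.0\{a} :: -b-> s1
  s1 = a.0\{a} :: -a-> s2
  s2 = 0\{a} :: deadlocked
Q's transition system — 3 states:
  t0 = (0 + 0)\{a} + 0 | 0 | (0 + 0) + b.a.0\{a} :: -b-> t1
  t1 = a.0\{a} :: -a-> t2
  t2 = 0\{a} :: deadlocked
Bisimilarity quotient blocks:
  B0 = {s0, t0}
  B1 = {s1, t1}
  B2 = {s2, t2}
s0 ∈ B0, t0 ∈ B0 → same block
Bisimilar ⇒ trace-equivalent.

YES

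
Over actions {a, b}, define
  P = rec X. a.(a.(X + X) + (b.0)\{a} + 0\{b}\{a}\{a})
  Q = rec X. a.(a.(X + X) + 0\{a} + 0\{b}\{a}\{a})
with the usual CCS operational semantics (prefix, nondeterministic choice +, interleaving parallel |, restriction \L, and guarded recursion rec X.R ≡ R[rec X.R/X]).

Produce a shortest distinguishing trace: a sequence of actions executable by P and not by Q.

ab

Reachable graph of P (4 states):
  m0 = rec X. a.(a.(X + X) + (b.0)\{a} + 0\{b}\{a}\{a}) has moves =a=> m1
  m1 = a.((rec X. a.(a.(X + X) + (b.0)\{a} + 0\{b}\{a}\{a})) + (rec X. a.(a.(X + X) + (b.0)\{a} + 0\{b}\{a}\{a}))) + (b.0)\{a} + 0\{b}\{a}\{a} has moves =a=> m2, =b=> m3
  m2 = (rec X. a.(a.(X + X) + (b.0)\{a} + 0\{b}\{a}\{a})) + (rec X. a.(a.(X + X) + (b.0)\{a} + 0\{b}\{a}\{a})) has moves =a=> m1
  m3 = 0\{a} has moves deadlocked
Reachable graph of Q (3 states):
  n0 = rec X. a.(a.(X + X) + 0\{a} + 0\{b}\{a}\{a}) has moves =a=> n1
  n1 = a.((rec X. a.(a.(X + X) + 0\{a} + 0\{b}\{a}\{a})) + (rec X. a.(a.(X + X) + 0\{a} + 0\{b}\{a}\{a}))) + 0\{a} + 0\{b}\{a}\{a} has moves =a=> n2
  n2 = (rec X. a.(a.(X + X) + 0\{a} + 0\{b}\{a}\{a})) + (rec X. a.(a.(X + X) + 0\{a} + 0\{b}\{a}\{a})) has moves =a=> n1
Executing ab from P (initial set {m0}):
  after a @ step 1: {m1}
  after b @ step 2: {m3}
  — P admits the full trace.
Executing ab from Q (initial set {n0}):
  after a @ step 1: {n1}
  after b @ step 2: ∅ (Q stuck)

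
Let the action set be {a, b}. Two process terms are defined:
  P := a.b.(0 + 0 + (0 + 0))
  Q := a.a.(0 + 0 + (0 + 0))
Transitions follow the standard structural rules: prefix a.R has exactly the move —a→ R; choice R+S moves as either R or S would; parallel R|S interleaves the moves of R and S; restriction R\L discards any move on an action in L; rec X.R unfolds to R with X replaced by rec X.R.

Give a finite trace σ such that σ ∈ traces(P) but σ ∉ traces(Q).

ab

LTS(P): 3 reachable states
  p0 = a.b.(0 + 0 + (0 + 0)) :: -a-> p1
  p1 = b.(0 + 0 + (0 + 0)) :: -b-> p2
  p2 = 0 + 0 + (0 + 0) :: (no moves)
LTS(Q): 3 reachable states
  q0 = a.a.(0 + 0 + (0 + 0)) :: -a-> q1
  q1 = a.(0 + 0 + (0 + 0)) :: -a-> q2
  q2 = 0 + 0 + (0 + 0) :: (no moves)
Executing ab from P (initial set {p0}):
  step 1 (a): {p1}
  step 2 (b): {p2}
  — P admits the full trace.
Executing ab from Q (initial set {q0}):
  step 1 (a): {q1}
  step 2 (b): ∅ (Q stuck)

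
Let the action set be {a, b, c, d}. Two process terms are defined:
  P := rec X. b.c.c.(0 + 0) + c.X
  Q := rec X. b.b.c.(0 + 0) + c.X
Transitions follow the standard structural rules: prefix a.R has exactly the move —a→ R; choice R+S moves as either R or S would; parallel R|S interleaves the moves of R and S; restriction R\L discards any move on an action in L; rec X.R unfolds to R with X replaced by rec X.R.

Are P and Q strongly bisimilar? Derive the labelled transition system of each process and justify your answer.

P's transition system — 4 states:
  s0 = rec X. b.c.c.(0 + 0) + c.X :: ··b··> s1, ··c··> s0
  s1 = c.c.(0 + 0) :: ··c··> s2
  s2 = c.(0 + 0) :: ··c··> s3
  s3 = 0 + 0 :: (no moves)
Q's transition system — 4 states:
  t0 = rec X. b.b.c.(0 + 0) + c.X :: ··b··> t1, ··c··> t0
  t1 = b.c.(0 + 0) :: ··b··> t2
  t2 = c.(0 + 0) :: ··c··> t3
  t3 = 0 + 0 :: (no moves)
Coarsest stable partition (strong bisimilarity classes):
  B0 = {s0}
  B1 = {s1}
  B2 = {s2, t2}
  B3 = {s3, t3}
  B4 = {t0}
  B5 = {t1}
s0 ∈ B0, t0 ∈ B4 → different blocks

P ≁ Q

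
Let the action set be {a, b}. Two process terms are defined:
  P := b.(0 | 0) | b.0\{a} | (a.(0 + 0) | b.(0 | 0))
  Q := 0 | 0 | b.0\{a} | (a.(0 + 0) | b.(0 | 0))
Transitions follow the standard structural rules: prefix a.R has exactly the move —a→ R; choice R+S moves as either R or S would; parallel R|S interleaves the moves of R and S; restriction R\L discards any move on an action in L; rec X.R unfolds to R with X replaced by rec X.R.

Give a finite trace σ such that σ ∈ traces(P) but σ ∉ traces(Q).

bbb

P's transition system — 16 states:
  p0 = b.(0 | 0) | b.0\{a} | (a.(0 + 0) | b.(0 | 0)) :: ··a··> p1, ··b··> p2, ··b··> p3, ··b··> p4
  p1 = b.(0 | 0) | b.0\{a} | ((0 + 0) | b.(0 | 0)) :: ··b··> p5, ··b··> p6, ··b··> p7
  p2 = 0 | 0 | b.0\{a} | (a.(0 + 0) | b.(0 | 0)) :: ··a··> p5, ··b··> p8, ··b··> p9
  p3 = b.(0 | 0) | 0\{a} | (a.(0 + 0) | b.(0 | 0)) :: ··a··> p6, ··b··> p10, ··b··> p8
  p4 = b.(0 | 0) | b.0\{a} | (a.(0 + 0) | (0 | 0)) :: ··a··> p7, ··b··> p10, ··b··> p9
  p5 = 0 | 0 | b.0\{a} | ((0 + 0) | b.(0 | 0)) :: ··b··> p11, ··b··> p12
  p6 = b.(0 | 0) | 0\{a} | ((0 + 0) | b.(0 | 0)) :: ··b··> p11, ··b··> p13
  p7 = b.(0 | 0) | b.0\{a} | ((0 + 0) | (0 | 0)) :: ··b··> p12, ··b··> p13
  p8 = 0 | 0 | 0\{a} | (a.(0 + 0) | b.(0 | 0)) :: ··a··> p11, ··b··> p14
  p9 = 0 | 0 | b.0\{a} | (a.(0 + 0) | (0 | 0)) :: ··a··> p12, ··b··> p14
  p10 = b.(0 | 0) | 0\{a} | (a.(0 + 0) | (0 | 0)) :: ··a··> p13, ··b··> p14
  p11 = 0 | 0 | 0\{a} | ((0 + 0) | b.(0 | 0)) :: ··b··> p15
  p12 = 0 | 0 | b.0\{a} | ((0 + 0) | (0 | 0)) :: ··b··> p15
  p13 = b.(0 | 0) | 0\{a} | ((0 + 0) | (0 | 0)) :: ··b··> p15
  p14 = 0 | 0 | 0\{a} | (a.(0 + 0) | (0 | 0)) :: ··a··> p15
  p15 = 0 | 0 | 0\{a} | ((0 + 0) | (0 | 0)) :: deadlocked
Q's transition system — 8 states:
  q0 = 0 | 0 | b.0\{a} | (a.(0 + 0) | b.(0 | 0)) :: ··a··> q1, ··b··> q2, ··b··> q3
  q1 = 0 | 0 | b.0\{a} | ((0 + 0) | b.(0 | 0)) :: ··b··> q4, ··b··> q5
  q2 = 0 | 0 | 0\{a} | (a.(0 + 0) | b.(0 | 0)) :: ··a··> q4, ··b··> q6
  q3 = 0 | 0 | b.0\{a} | (a.(0 + 0) | (0 | 0)) :: ··a··> q5, ··b··> q6
  q4 = 0 | 0 | 0\{a} | ((0 + 0) | b.(0 | 0)) :: ··b··> q7
  q5 = 0 | 0 | b.0\{a} | ((0 + 0) | (0 | 0)) :: ··b··> q7
  q6 = 0 | 0 | 0\{a} | (a.(0 + 0) | (0 | 0)) :: ··a··> q7
  q7 = 0 | 0 | 0\{a} | ((0 + 0) | (0 | 0)) :: deadlocked
Run σ = ⟨bbb⟩ on P: start {p0}
  after b @ step 1: {p2, p3, p4}
  after b @ step 2: {p10, p8, p9}
  after b @ step 3: {p14}
  P completes σ.
Run σ = ⟨bbb⟩ on Q: start {q0}
  after b @ step 1: {q2, q3}
  after b @ step 2: {q6}
  after b @ step 3: ∅ (Q stuck)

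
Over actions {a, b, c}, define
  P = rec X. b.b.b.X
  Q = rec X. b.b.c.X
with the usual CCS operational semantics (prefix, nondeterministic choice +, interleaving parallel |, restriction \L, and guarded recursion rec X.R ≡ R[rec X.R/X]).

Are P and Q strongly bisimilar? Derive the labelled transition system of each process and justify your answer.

not bisimilar

LTS(P): 3 reachable states
  u0 = rec X. b.b.b.X → -b-> u1
  u1 = b.b.(rec X. b.b.b.X) → -b-> u2
  u2 = b.(rec X. b.b.b.X) → -b-> u0
LTS(Q): 3 reachable states
  v0 = rec X. b.b.c.X → -b-> v1
  v1 = b.c.(rec X. b.b.c.X) → -b-> v2
  v2 = c.(rec X. b.b.c.X) → -c-> v0
Partition-refinement fixed point:
  B0 = {u0, u1, u2}
  B1 = {v0}
  B2 = {v1}
  B3 = {v2}
u0 ∈ B0, v0 ∈ B1 → different blocks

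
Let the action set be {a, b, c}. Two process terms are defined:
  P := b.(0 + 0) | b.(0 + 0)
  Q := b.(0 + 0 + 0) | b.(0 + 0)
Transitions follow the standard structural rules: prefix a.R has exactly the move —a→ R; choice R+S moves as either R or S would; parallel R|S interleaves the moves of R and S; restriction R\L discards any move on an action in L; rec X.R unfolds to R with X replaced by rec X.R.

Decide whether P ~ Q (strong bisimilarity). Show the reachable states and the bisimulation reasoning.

Reachable graph of P (4 states):
  m0 = b.(0 + 0) | b.(0 + 0) → --b--▸ m1, --b--▸ m2
  m1 = (0 + 0) | b.(0 + 0) → --b--▸ m3
  m2 = b.(0 + 0) | (0 + 0) → --b--▸ m3
  m3 = (0 + 0) | (0 + 0) → ∅
Reachable graph of Q (4 states):
  n0 = b.(0 + 0 + 0) | b.(0 + 0) → --b--▸ n1, --b--▸ n2
  n1 = (0 + 0 + 0) | b.(0 + 0) → --b--▸ n3
  n2 = b.(0 + 0 + 0) | (0 + 0) → --b--▸ n3
  n3 = (0 + 0 + 0) | (0 + 0) → ∅
Bisimilarity quotient blocks:
  B0 = {m0, n0}
  B1 = {m1, m2, n1, n2}
  B2 = {m3, n3}
m0 ∈ B0, n0 ∈ B0 → same block

bisimilar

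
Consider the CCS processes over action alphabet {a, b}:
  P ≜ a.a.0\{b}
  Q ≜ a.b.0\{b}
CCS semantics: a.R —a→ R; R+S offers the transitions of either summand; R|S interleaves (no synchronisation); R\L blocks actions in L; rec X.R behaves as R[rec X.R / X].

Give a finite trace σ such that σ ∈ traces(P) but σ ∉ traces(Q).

aa

Reachable graph of P (3 states):
  u0 = a.a.0\{b} :: ··a··> u1
  u1 = a.0\{b} :: ··a··> u2
  u2 = 0\{b} :: ∅
Reachable graph of Q (3 states):
  v0 = a.b.0\{b} :: ··a··> v1
  v1 = b.0\{b} :: ··b··> v2
  v2 = 0\{b} :: ∅
Executing aa from P (initial set {u0}):
  step 1 (a): {u1}
  step 2 (a): {u2}
  P completes σ.
Executing aa from Q (initial set {v0}):
  step 1 (a): {v1}
  step 2 (a): ∅ (Q stuck)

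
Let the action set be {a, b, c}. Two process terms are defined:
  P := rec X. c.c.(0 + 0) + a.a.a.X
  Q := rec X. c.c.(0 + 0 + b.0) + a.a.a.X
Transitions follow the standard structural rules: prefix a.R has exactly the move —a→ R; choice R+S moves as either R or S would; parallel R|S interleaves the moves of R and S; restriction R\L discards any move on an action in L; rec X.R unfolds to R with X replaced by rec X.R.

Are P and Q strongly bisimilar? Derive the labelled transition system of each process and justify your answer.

NO

Reachable graph of P (5 states):
  u0 = rec X. c.c.(0 + 0) + a.a.a.X :: -a-> u1, -c-> u2
  u1 = a.a.(rec X. c.c.(0 + 0) + a.a.a.X) :: -a-> u3
  u2 = c.(0 + 0) :: -c-> u4
  u3 = a.(rec X. c.c.(0 + 0) + a.a.a.X) :: -a-> u0
  u4 = 0 + 0 :: stopped
Reachable graph of Q (6 states):
  v0 = rec X. c.c.(0 + 0 + b.0) + a.a.a.X :: -a-> v1, -c-> v2
  v1 = a.a.(rec X. c.c.(0 + 0 + b.0) + a.a.a.X) :: -a-> v3
  v2 = c.(0 + 0 + b.0) :: -c-> v4
  v3 = a.(rec X. c.c.(0 + 0 + b.0) + a.a.a.X) :: -a-> v0
  v4 = 0 + 0 + b.0 :: -b-> v5
  v5 = 0 :: stopped
Partition-refinement fixed point:
  B0 = {u0}
  B1 = {u1}
  B2 = {u3}
  B3 = {u2}
  B4 = {u4, v5}
  B5 = {v0}
  B6 = {v1}
  B7 = {v3}
  B8 = {v2}
  B9 = {v4}
u0 ∈ B0, v0 ∈ B5 → different blocks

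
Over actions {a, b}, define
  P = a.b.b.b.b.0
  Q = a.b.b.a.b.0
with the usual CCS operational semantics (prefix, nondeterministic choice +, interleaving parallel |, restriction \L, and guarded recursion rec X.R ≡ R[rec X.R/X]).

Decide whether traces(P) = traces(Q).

Reachable graph of P (6 states):
  u0 = a.b.b.b.b.0 → ··a··> u1
  u1 = b.b.b.b.0 → ··b··> u2
  u2 = b.b.b.0 → ··b··> u3
  u3 = b.b.0 → ··b··> u4
  u4 = b.0 → ··b··> u5
  u5 = 0 → ·
Reachable graph of Q (6 states):
  v0 = a.b.b.a.b.0 → ··a··> v1
  v1 = b.b.a.b.0 → ··b··> v2
  v2 = b.a.b.0 → ··b··> v3
  v3 = a.b.0 → ··a··> v4
  v4 = b.0 → ··b··> v5
  v5 = 0 → ·
Executing abbb from P (initial set {u0}):
  [1] a ⇒ {u1}
  [2] b ⇒ {u2}
  [3] b ⇒ {u3}
  [4] b ⇒ {u4}
  P completes σ.
Executing abbb from Q (initial set {v0}):
  [1] a ⇒ {v1}
  [2] b ⇒ {v2}
  [3] b ⇒ {v3}
  [4] b ⇒ ∅ (Q stuck)

traces(P) ≠ traces(Q) — witness ⟨abbb⟩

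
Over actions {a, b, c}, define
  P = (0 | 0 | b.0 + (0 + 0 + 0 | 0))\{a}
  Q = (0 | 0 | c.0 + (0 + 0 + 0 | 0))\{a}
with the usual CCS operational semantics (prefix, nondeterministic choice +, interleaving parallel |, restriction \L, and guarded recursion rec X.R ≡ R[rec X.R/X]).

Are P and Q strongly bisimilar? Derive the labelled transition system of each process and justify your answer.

Reachable graph of P (2 states):
  s0 = (0 | 0 | b.0 + (0 + 0 + 0 | 0))\{a} :: -b-> s1
  s1 = (0 | 0 | 0)\{a} :: stopped
Reachable graph of Q (2 states):
  t0 = (0 | 0 | c.0 + (0 + 0 + 0 | 0))\{a} :: -c-> t1
  t1 = (0 | 0 | 0)\{a} :: stopped
Coarsest stable partition (strong bisimilarity classes):
  B0 = {s0}
  B1 = {s1, t1}
  B2 = {t0}
s0 ∈ B0, t0 ∈ B2 → different blocks

NO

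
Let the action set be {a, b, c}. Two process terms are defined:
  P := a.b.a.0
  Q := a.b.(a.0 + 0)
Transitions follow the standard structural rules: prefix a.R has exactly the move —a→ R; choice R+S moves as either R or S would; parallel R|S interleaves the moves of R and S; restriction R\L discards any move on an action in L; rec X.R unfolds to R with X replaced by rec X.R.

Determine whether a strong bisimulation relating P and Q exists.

P ~ Q

Reachable graph of P (4 states):
  p0 = a.b.a.0 | -a-> p1
  p1 = b.a.0 | -b-> p2
  p2 = a.0 | -a-> p3
  p3 = 0 | ∅
Reachable graph of Q (4 states):
  q0 = a.b.(a.0 + 0) | -a-> q1
  q1 = b.(a.0 + 0) | -b-> q2
  q2 = a.0 + 0 | -a-> q3
  q3 = 0 | ∅
Bisimilarity quotient blocks:
  B0 = {p0, q0}
  B1 = {p1, q1}
  B2 = {p2, q2}
  B3 = {p3, q3}
p0 ∈ B0, q0 ∈ B0 → same block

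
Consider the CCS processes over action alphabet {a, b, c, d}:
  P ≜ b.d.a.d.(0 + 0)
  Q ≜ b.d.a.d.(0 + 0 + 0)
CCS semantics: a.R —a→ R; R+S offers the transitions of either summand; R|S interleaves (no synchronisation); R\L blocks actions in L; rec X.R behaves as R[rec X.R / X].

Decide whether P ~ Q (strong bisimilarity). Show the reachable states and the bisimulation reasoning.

P ~ Q

LTS(P): 5 reachable states
  u0 = b.d.a.d.(0 + 0) :: ··b··> u1
  u1 = d.a.d.(0 + 0) :: ··d··> u2
  u2 = a.d.(0 + 0) :: ··a··> u3
  u3 = d.(0 + 0) :: ··d··> u4
  u4 = 0 + 0 :: ∅
LTS(Q): 5 reachable states
  v0 = b.d.a.d.(0 + 0 + 0) :: ··b··> v1
  v1 = d.a.d.(0 + 0 + 0) :: ··d··> v2
  v2 = a.d.(0 + 0 + 0) :: ··a··> v3
  v3 = d.(0 + 0 + 0) :: ··d··> v4
  v4 = 0 + 0 + 0 :: ∅
Partition-refinement fixed point:
  B0 = {u0, v0}
  B1 = {u1, v1}
  B2 = {u2, v2}
  B3 = {u3, v3}
  B4 = {u4, v4}
u0 ∈ B0, v0 ∈ B0 → same block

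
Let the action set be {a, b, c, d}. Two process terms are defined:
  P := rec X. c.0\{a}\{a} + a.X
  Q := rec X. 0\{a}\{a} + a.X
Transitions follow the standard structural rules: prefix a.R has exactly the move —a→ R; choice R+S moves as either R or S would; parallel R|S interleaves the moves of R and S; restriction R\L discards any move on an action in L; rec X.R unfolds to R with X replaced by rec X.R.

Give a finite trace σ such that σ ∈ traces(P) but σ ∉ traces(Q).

LTS(P): 2 reachable states
  p0 = rec X. c.0\{a}\{a} + a.X → -a-> p0, -c-> p1
  p1 = 0\{a}\{a} → (no moves)
LTS(Q): 1 reachable states
  q0 = rec X. 0\{a}\{a} + a.X → -a-> q0
Run σ = ⟨c⟩ on P: start {p0}
  step 1 (c): {p1}
  P completes σ.
Run σ = ⟨c⟩ on Q: start {q0}
  step 1 (c): no successor for Q

c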